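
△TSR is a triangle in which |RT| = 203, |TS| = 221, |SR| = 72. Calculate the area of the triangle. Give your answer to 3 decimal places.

Semiperimeter s = (72 + 203 + 221)/2 = 248.
Heron's formula: area = √(248·176·45·27) ≈ 7282.3.

area ≈ 7282.329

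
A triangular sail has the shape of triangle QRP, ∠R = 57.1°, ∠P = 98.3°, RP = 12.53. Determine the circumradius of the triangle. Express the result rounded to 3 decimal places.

15.050

The third angle is ∠Q = 180° − ∠R − ∠P = 24.60°.
Law of sines: PQ = RP·sin R/sin Q ≈ 25.272.
Law of sines: QR = RP·sin P/sin Q ≈ 29.785.
Circumradius = RP/(2 sin Q) ≈ 15.05.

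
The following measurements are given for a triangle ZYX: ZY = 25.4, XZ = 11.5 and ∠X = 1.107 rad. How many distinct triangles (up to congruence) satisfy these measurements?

XZ·sin X = 11.5·sin(1.107 rad) ≈ 10.29.
Since ZY ≥ XZ, exactly one triangle exists.

1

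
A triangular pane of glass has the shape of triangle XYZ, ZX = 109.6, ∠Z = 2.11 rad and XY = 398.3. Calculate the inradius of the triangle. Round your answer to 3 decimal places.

Law of sines: sin Y = ZX·sin Z/XY ≈ 0.23613.
Since XY ≥ ZX, only the acute value applies: ∠Y ≈ 0.238 rad.
Then ∠X = π − ∠Z − ∠Y ≈ 0.793 rad.
Law of sines gives YZ = XY·sin X/sin Z ≈ 330.76.
Area = ½·XY·ZX·sin X ≈ 15554.
Semiperimeter s = (330.76+109.6+398.3)/2 = 419.33.
Inradius = area/s = 15554/419.33 ≈ 37.093.

37.093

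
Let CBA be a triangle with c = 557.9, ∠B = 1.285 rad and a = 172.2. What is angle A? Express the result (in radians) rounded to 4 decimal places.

0.3137

By the law of cosines, b² = a² + c² − 2·a·c·cos B = 2.8674e+05, so b ≈ 535.48.
Law of cosines again: cos A = (c² + b² − a²)/(2·c·b) ≈ 0.95121, so ∠A ≈ 0.314 rad.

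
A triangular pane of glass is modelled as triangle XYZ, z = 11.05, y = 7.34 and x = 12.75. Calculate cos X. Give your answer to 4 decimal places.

By the law of cosines, cos X = (y² + z² − x²) / (2·y·z) ≈ 0.08270, so ∠X ≈ 85.26°.

cos X ≈ 0.0827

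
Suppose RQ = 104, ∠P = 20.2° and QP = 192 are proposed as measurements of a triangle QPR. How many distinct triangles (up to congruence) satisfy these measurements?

2

QP·sin P = 192·sin(20.2°) ≈ 66.3.
Since QP sin P < RQ < QP (66.3 < 104 < 192), two triangles exist.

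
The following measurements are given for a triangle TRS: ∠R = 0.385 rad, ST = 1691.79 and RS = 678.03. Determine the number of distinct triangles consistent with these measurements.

1

RS·sin R = 678.03·sin(0.385 rad) ≈ 254.6.
Since ST ≥ RS, exactly one triangle exists.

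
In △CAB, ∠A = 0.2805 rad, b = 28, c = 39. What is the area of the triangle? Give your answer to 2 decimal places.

151.15

Area = ½·b·c·sin A ≈ 151.15.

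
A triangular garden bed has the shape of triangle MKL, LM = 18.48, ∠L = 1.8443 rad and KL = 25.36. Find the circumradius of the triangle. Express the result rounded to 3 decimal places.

18.270

By the law of cosines, MK² = KL² + LM² − 2·KL·LM·cos L = 1237.8, so MK ≈ 35.183.
Area = ½·KL·LM·sin L ≈ 225.62.
Circumradius = MK/(2 sin L) ≈ 18.27.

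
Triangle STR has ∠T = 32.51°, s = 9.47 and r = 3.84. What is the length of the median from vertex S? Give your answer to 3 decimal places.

By the law of cosines, t² = r² + s² − 2·r·s·cos T = 43.094, so t ≈ 6.5646.
Median from S: ½√(2·t² + 2·r² − s²) ≈ 2.5494.

m_S ≈ 2.549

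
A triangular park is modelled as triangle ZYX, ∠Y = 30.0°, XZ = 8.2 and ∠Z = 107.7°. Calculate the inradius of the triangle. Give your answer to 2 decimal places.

The third angle is ∠X = 180° − ∠Z − ∠Y = 42.30°.
Law of sines: YX = XZ·sin Z/sin Y ≈ 15.624.
Law of sines: ZY = XZ·sin X/sin Y ≈ 11.037.
Area = ½·XZ·YX·sin X ≈ 43.111.
Semiperimeter s = (15.624+8.2+11.037)/2 = 17.431.
Inradius = area/s = 43.111/17.431 ≈ 2.4733.

r ≈ 2.47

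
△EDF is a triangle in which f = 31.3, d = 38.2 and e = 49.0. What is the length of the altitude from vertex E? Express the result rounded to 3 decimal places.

Semiperimeter s = (49 + 38.2 + 31.3)/2 = 59.25.
Heron's formula: area = √(59.25·10.25·21.05·27.95) ≈ 597.75.
The altitude from E has length 2·area/e ≈ 24.398.

24.398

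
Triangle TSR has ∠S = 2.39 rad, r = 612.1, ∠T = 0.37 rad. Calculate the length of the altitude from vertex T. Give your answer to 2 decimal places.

417.94

The third angle is ∠R = π − ∠T − ∠S = 0.382 rad.
Law of sines: t = r·sin T/sin R ≈ 594.38.
Law of sines: s = r·sin S/sin R ≈ 1122.3.
Area = ½·r·t·sin S ≈ 1.2421e+05.
The altitude from T has length 2·area/t ≈ 417.94.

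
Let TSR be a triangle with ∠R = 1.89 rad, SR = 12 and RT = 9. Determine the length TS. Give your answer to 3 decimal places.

17.111

By the law of cosines, TS² = SR² + RT² − 2·SR·RT·cos R = 292.78, so TS ≈ 17.111.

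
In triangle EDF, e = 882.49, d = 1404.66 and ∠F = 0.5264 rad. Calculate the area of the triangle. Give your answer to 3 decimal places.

Area = ½·e·d·sin F ≈ 3.114e+05.

area ≈ 311401.973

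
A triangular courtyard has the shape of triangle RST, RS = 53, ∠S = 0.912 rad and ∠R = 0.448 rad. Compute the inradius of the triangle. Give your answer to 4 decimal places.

The third angle is ∠T = π − ∠R − ∠S = 1.782 rad.
Law of sines: ST = RS·sin R/sin T ≈ 23.477.
Law of sines: TR = RS·sin S/sin T ≈ 42.857.
Area = ½·RS·ST·sin S ≈ 491.95.
Semiperimeter s = (23.477+42.857+53)/2 = 59.667.
Inradius = area/s = 491.95/59.667 ≈ 8.2449.

r ≈ 8.2449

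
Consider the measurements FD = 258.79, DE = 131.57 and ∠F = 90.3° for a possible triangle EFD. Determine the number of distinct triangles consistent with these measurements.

FD·sin F = 258.79·sin(90.3°) ≈ 258.8.
Since ∠F is not acute, a triangle exists only if DE > FD; here DE ≤ FD, so there is no triangle.

0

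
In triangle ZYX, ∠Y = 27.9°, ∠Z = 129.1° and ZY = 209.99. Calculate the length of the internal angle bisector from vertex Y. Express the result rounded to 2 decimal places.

t_Y ≈ 271.10

The third angle is ∠X = 180° − ∠Z − ∠Y = 23.00°.
Law of sines: YX = ZY·sin Z/sin X ≈ 417.07.
Law of sines: XZ = ZY·sin Y/sin X ≈ 251.48.
The bisector from Y has length 2·ZY·YX·cos(∠Y/2)/(ZY+YX) ≈ 271.1.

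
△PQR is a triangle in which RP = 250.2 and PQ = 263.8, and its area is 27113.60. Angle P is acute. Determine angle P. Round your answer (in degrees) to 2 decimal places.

From area = ½·RP·PQ·sin P, we get sin P = 2·area/(RP·PQ) ≈ 0.82159.
Taking the acute solution, ∠P ≈ 55.24°.

∠P ≈ 55.24°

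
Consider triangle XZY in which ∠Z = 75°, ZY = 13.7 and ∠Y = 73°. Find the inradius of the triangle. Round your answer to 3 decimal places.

5.161

The third angle is ∠X = 180° − ∠Z − ∠Y = 32.00°.
Law of sines: YX = ZY·sin Z/sin X ≈ 24.972.
Law of sines: XZ = ZY·sin Y/sin X ≈ 24.723.
Area = ½·ZY·YX·sin Y ≈ 163.58.
Semiperimeter s = (13.7+24.972+24.723)/2 = 31.698.
Inradius = area/s = 163.58/31.698 ≈ 5.1608.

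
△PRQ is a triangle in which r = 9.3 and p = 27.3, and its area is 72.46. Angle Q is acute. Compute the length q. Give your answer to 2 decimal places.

From area = ½·p·r·sin Q, we get sin Q = 2·area/(p·r) ≈ 0.57080.
Taking the acute solution, ∠Q ≈ 34.81°.
Law of cosines then gives q ≈ 20.368.

20.37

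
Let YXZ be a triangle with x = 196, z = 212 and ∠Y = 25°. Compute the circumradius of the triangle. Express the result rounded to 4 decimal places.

106.0985

By the law of cosines, y² = x² + z² − 2·x·z·cos Y = 8042.2, so y ≈ 89.678.
Area = ½·x·z·sin Y ≈ 8780.3.
Circumradius = y/(2 sin Y) ≈ 106.1.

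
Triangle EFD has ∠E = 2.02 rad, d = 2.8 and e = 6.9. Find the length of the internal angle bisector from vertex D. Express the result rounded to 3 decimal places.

Law of sines: sin D = d·sin E/e ≈ 0.36554.
Since e ≥ d, only the acute value applies: ∠D ≈ 0.374 rad.
Then ∠F = π − ∠E − ∠D ≈ 0.747 rad.
Law of sines gives f = e·sin F/sin E ≈ 5.2066.
The bisector from D has length 2·e·f·cos(∠D/2)/(e+f) ≈ 5.8313.

5.831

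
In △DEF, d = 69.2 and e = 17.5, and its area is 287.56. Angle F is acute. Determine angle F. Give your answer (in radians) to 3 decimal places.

∠F ≈ 0.495 rad

From area = ½·d·e·sin F, we get sin F = 2·area/(d·e) ≈ 0.47491.
Taking the acute solution, ∠F ≈ 0.495 rad.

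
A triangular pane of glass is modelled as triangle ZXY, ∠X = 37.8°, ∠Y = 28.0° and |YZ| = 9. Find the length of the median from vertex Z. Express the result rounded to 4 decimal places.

m_Z ≈ 4.4062

The third angle is ∠Z = 180° − ∠X − ∠Y = 114.20°.
Law of sines: |XY| = |YZ|·sin Z/sin X ≈ 13.394.
Law of sines: |ZX| = |YZ|·sin Y/sin X ≈ 6.8938.
Median from Z: ½√(2·|YZ|² + 2·|ZX|² − |XY|²) ≈ 4.4062.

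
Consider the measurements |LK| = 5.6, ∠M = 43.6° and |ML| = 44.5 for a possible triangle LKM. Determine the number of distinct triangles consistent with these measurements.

|ML|·sin M = 44.5·sin(43.6°) ≈ 30.69.
Since |LK| = 5.6 < 30.69 = |ML| sin M, no triangle exists.

0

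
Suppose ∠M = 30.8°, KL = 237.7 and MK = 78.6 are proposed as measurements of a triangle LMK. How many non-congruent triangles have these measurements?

1

MK·sin M = 78.6·sin(30.8°) ≈ 40.25.
Since KL ≥ MK, exactly one triangle exists.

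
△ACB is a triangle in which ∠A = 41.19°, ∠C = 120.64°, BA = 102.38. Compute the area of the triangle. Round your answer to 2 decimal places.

1250.92

The third angle is ∠B = 180° − ∠A − ∠C = 18.17°.
Law of sines: CB = BA·sin A/sin C ≈ 78.364.
Law of sines: AC = BA·sin B/sin C ≈ 37.106.
Area = ½·BA·CB·sin B ≈ 1250.9.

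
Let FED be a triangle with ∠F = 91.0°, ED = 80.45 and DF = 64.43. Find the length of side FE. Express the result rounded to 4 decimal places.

Law of sines: sin E = DF·sin F/ED ≈ 0.80075.
Since ED ≥ DF, only the acute value applies: ∠E ≈ 53.20°.
Then ∠D = 180° − ∠F − ∠E ≈ 35.80°.
Law of sines gives FE = ED·sin D/sin F ≈ 47.065.

47.0652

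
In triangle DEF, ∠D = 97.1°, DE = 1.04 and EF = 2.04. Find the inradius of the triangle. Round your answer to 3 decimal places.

Law of sines: sin F = DE·sin D/EF ≈ 0.50589.
Since EF ≥ DE, only the acute value applies: ∠F ≈ 30.39°.
Then ∠E = 180° − ∠D − ∠F ≈ 52.51°.
Law of sines gives FD = EF·sin E/sin D ≈ 1.6311.
Area = ½·EF·DE·sin E ≈ 0.84169.
Semiperimeter s = (2.04+1.6311+1.04)/2 = 2.3556.
Inradius = area/s = 0.84169/2.3556 ≈ 0.35732.

r ≈ 0.357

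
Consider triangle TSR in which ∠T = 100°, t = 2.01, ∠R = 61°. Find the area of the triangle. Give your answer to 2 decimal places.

0.58

The third angle is ∠S = 180° − ∠R − ∠T = 19.00°.
Law of sines: s = t·sin S/sin T ≈ 0.66449.
Law of sines: r = t·sin R/sin T ≈ 1.7851.
Area = ½·t·s·sin R ≈ 0.58408.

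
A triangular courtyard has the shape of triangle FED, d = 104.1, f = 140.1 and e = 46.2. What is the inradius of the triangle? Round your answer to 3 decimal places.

Semiperimeter s = (140.1 + 46.2 + 104.1)/2 = 145.2.
Heron's formula: area = √(145.2·5.1·99·41.1) ≈ 1735.8.
Inradius = area/s = 1735.8/145.2 ≈ 11.955.

r ≈ 11.955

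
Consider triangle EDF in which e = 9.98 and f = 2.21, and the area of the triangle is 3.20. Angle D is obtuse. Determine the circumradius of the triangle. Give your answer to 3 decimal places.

From area = ½·f·e·sin D, we get sin D = 2·area/(f·e) ≈ 0.29017.
Taking the obtuse solution, ∠D ≈ 163.13°.
Law of cosines then gives d ≈ 12.112.
Circumradius = d/(2 sin D) ≈ 20.87.

20.870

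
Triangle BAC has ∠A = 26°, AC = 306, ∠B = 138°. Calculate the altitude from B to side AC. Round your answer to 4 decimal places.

55.2574

The third angle is ∠C = 180° − ∠B − ∠A = 16.00°.
Law of sines: CB = AC·sin A/sin B ≈ 200.47.
Law of sines: BA = AC·sin C/sin B ≈ 126.05.
Area = ½·AC·CB·sin C ≈ 8454.4.
The altitude from B has length 2·area/AC ≈ 55.257.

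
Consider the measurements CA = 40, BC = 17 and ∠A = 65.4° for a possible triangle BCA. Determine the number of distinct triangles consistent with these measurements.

CA·sin A = 40·sin(65.4°) ≈ 36.37.
Since BC = 17 < 36.37 = CA sin A, no triangle exists.

0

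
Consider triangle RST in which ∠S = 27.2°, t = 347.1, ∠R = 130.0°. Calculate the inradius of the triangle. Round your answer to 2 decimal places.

The third angle is ∠T = 180° − ∠R − ∠S = 22.80°.
Law of sines: r = t·sin R/sin T ≈ 686.15.
Law of sines: s = t·sin S/sin T ≈ 409.43.
Area = ½·t·r·sin S ≈ 54432.
Semiperimeter p = (686.15+409.43+347.1)/2 = 721.34.
Inradius = area/p = 54432/721.34 ≈ 75.46.

75.46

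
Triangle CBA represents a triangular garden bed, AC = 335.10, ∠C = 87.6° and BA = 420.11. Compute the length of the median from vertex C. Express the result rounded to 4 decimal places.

218.8173

Law of sines: sin B = AC·sin C/BA ≈ 0.79695.
Since BA ≥ AC, only the acute value applies: ∠B ≈ 52.84°.
Then ∠A = 180° − ∠C − ∠B ≈ 39.56°.
Law of sines gives CB = BA·sin A/sin C ≈ 267.8.
Median from C: ½√(2·AC² + 2·CB² − BA²) ≈ 218.82.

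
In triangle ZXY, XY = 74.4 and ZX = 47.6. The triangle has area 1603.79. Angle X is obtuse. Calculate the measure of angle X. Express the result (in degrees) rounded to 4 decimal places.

From area = ½·ZX·XY·sin X, we get sin X = 2·area/(ZX·XY) ≈ 0.90573.
Taking the obtuse solution, ∠X ≈ 115.08°.

115.0785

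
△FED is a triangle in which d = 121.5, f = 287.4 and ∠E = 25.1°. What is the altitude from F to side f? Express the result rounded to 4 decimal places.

h_F ≈ 51.5402

By the law of cosines, e² = d² + f² − 2·d·f·cos E = 34118, so e ≈ 184.71.
Area = ½·d·f·sin E ≈ 7406.3.
The altitude from F has length 2·area/f ≈ 51.54.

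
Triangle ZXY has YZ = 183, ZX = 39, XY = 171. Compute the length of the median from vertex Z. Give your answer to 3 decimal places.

100.969

Median from Z: ½√(2·YZ² + 2·ZX² − XY²) ≈ 100.97.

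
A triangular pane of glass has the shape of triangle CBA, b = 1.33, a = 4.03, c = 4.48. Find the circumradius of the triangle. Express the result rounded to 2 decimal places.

By the law of cosines, cos C = (b² + a² − c²) / (2·b·a) ≈ -0.19222, so ∠C ≈ 101.08°.
Circumradius = c/(2 sin C) ≈ 2.2826.

2.28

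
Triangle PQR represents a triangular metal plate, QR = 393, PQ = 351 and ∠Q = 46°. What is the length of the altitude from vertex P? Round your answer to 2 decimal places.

252.49

By the law of cosines, RP² = PQ² + QR² − 2·PQ·QR·cos Q = 86003, so RP ≈ 293.26.
Area = ½·PQ·QR·sin Q ≈ 49614.
The altitude from P has length 2·area/QR ≈ 252.49.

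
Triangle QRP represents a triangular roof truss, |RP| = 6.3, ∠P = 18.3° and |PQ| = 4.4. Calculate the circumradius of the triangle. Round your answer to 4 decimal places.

By the law of cosines, |QR|² = |RP|² + |PQ|² − 2·|RP|·|PQ|·cos P = 6.4139, so |QR| ≈ 2.5326.
Area = ½·|RP|·|PQ|·sin P ≈ 4.3519.
Circumradius = |QR|/(2 sin P) ≈ 4.0328.

4.0328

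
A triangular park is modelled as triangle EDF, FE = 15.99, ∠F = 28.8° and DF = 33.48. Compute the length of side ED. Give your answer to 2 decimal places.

By the law of cosines, ED² = DF² + FE² − 2·DF·FE·cos F = 438.34, so ED ≈ 20.937.

20.94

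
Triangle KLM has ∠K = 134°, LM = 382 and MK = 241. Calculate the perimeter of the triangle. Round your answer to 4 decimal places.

Law of sines: sin L = MK·sin K/LM ≈ 0.45382.
Since LM ≥ MK, only the acute value applies: ∠L ≈ 26.99°.
Then ∠M = 180° − ∠K − ∠L ≈ 19.01°.
Law of sines gives KL = LM·sin M/sin K ≈ 172.98.
Semiperimeter s = (382+241+172.98)/2 = 397.99.
Perimeter = 382 + 241 + 172.98 = 795.98.

perimeter ≈ 795.9842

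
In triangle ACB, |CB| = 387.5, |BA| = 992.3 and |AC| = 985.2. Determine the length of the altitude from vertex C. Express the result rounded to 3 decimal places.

Semiperimeter s = (387.5 + 992.3 + 985.2)/2 = 1182.5.
Heron's formula: area = √(1182.5·795·190.2·197.3) ≈ 1.8782e+05.
The altitude from C has length 2·area/|BA| ≈ 378.56.

378.565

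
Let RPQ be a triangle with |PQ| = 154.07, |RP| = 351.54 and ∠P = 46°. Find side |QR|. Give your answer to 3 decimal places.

268.459

By the law of cosines, |QR|² = |RP|² + |PQ|² − 2·|RP|·|PQ|·cos P = 72070, so |QR| ≈ 268.46.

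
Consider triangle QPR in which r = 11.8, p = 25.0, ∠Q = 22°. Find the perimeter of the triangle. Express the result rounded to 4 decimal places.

perimeter ≈ 51.5378

By the law of cosines, q² = p² + r² − 2·p·r·cos Q = 217.2, so q ≈ 14.738.
Semiperimeter s = (14.738+25+11.8)/2 = 25.769.
Perimeter = 14.738 + 25 + 11.8 = 51.538.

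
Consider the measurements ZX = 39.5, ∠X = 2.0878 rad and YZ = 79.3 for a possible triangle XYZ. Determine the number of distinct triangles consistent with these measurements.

1

ZX·sin X = 39.5·sin(2.0878 rad) ≈ 34.34.
Since ∠X is not acute, a triangle exists only if YZ > ZX; here YZ > ZX, so there is exactly one triangle.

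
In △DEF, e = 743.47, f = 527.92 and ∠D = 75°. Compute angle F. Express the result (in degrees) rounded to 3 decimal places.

By the law of cosines, d² = e² + f² − 2·e·f·cos D = 6.2828e+05, so d ≈ 792.64.
Law of cosines again: cos F = (d² + e² − f²)/(2·d·e) ≈ 0.76559, so ∠F ≈ 40.04°.

40.041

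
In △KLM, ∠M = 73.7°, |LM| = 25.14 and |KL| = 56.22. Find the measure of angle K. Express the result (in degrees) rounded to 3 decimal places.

∠K ≈ 25.417°

Law of sines: sin K = |LM|·sin M/|KL| ≈ 0.42920.
Since |KL| ≥ |LM|, only the acute value applies: ∠K ≈ 25.42°.
Then ∠L = 180° − ∠M − ∠K ≈ 80.88°.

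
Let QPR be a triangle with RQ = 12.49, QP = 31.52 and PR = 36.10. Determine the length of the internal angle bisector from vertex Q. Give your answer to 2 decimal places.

t_Q ≈ 11.35

By the law of cosines, cos Q = (RQ² + QP² − PR²) / (2·RQ·QP) ≈ -0.19521, so ∠Q ≈ 101.26°.
The bisector from Q has length 2·RQ·QP·cos(∠Q/2)/(RQ+QP) ≈ 11.349.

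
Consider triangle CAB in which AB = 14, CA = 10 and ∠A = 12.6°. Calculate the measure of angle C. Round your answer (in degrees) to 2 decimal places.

By the law of cosines, BC² = CA² + AB² − 2·CA·AB·cos A = 22.743, so BC ≈ 4.769.
Law of cosines again: cos C = (BC² + CA² − AB²)/(2·BC·CA) ≈ -0.76805, so ∠C ≈ 140.18°.

∠C ≈ 140.18°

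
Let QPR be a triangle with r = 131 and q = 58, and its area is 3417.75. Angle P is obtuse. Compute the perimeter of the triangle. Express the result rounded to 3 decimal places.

From area = ½·r·q·sin P, we get sin P = 2·area/(r·q) ≈ 0.89964.
Taking the obtuse solution, ∠P ≈ 115.89°.
Law of cosines then gives p ≈ 164.8.
Perimeter = 58 + 164.8 + 131 = 353.8.

353.803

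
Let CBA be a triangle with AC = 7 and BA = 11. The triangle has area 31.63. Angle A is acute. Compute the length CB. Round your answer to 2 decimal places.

From area = ½·BA·AC·sin A, we get sin A = 2·area/(BA·AC) ≈ 0.82156.
Taking the acute solution, ∠A ≈ 55.24°.
Law of cosines then gives CB ≈ 9.0665.

9.07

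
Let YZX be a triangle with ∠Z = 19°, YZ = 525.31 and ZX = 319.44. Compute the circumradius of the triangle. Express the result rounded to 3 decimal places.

R ≈ 378.272

By the law of cosines, XY² = YZ² + ZX² − 2·YZ·ZX·cos Z = 60667, so XY ≈ 246.31.
Area = ½·YZ·ZX·sin Z ≈ 27316.
Circumradius = XY/(2 sin Z) ≈ 378.27.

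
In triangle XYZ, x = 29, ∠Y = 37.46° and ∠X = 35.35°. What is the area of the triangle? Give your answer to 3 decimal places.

422.295

The third angle is ∠Z = 180° − ∠X − ∠Y = 107.19°.
Law of sines: y = x·sin Y/sin X ≈ 30.486.
Law of sines: z = x·sin Z/sin X ≈ 47.885.
Area = ½·x·y·sin Z ≈ 422.29.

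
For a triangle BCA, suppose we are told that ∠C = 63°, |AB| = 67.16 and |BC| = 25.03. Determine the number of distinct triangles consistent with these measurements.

|BC|·sin C = 25.03·sin(63°) ≈ 22.3.
Since |AB| ≥ |BC|, exactly one triangle exists.

1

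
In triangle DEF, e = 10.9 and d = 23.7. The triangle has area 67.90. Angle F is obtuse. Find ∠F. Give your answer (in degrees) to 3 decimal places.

From area = ½·d·e·sin F, we get sin F = 2·area/(d·e) ≈ 0.52568.
Taking the obtuse solution, ∠F ≈ 148.29°.

∠F ≈ 148.286°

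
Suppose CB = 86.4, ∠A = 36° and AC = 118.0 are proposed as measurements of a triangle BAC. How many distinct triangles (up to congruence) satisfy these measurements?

2

AC·sin A = 118.0·sin(36°) ≈ 69.36.
Since AC sin A < CB < AC (69.36 < 86.4 < 118.0), two triangles exist.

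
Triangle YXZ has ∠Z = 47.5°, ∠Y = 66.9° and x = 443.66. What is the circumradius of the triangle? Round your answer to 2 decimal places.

The third angle is ∠X = 180° − ∠Z − ∠Y = 65.60°.
Law of sines: y = x·sin Y/sin X ≈ 448.11.
Law of sines: z = x·sin Z/sin X ≈ 359.18.
Circumradius = x/(2 sin X) ≈ 243.59.

R ≈ 243.59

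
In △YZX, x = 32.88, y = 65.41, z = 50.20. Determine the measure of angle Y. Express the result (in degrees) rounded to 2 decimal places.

By the law of cosines, cos Y = (z² + x² − y²) / (2·z·x) ≈ -0.20518, so ∠Y ≈ 101.84°.

101.84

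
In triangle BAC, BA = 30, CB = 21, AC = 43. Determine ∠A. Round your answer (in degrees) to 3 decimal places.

26.546

By the law of cosines, cos A = (BA² + AC² − CB²) / (2·BA·AC) ≈ 0.89457, so ∠A ≈ 26.55°.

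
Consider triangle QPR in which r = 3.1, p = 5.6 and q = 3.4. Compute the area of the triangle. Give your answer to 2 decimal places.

4.61

Semiperimeter s = (3.4 + 5.6 + 3.1)/2 = 6.05.
Heron's formula: area = √(6.05·2.65·0.45·2.95) ≈ 4.6134.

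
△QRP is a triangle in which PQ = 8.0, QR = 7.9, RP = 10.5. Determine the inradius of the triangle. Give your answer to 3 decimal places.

2.374

Semiperimeter s = (10.5 + 8 + 7.9)/2 = 13.2.
Heron's formula: area = √(13.2·2.7·5.2·5.3) ≈ 31.341.
Inradius = area/s = 31.341/13.2 ≈ 2.3743.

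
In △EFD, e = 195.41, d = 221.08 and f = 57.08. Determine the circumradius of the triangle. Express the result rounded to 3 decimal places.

R ≈ 117.240

By the law of cosines, cos E = (f² + d² − e²) / (2·f·d) ≈ 0.55270, so ∠E ≈ 56.45°.
Circumradius = e/(2 sin E) ≈ 117.24.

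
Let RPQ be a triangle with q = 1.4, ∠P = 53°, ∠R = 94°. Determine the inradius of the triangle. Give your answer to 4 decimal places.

The third angle is ∠Q = 180° − ∠R − ∠P = 33.00°.
Law of sines: r = q·sin R/sin Q ≈ 2.5642.
Law of sines: p = q·sin P/sin Q ≈ 2.0529.
Area = ½·q·r·sin P ≈ 1.4335.
Semiperimeter s = (2.5642+2.0529+1.4)/2 = 3.0086.
Inradius = area/s = 1.4335/3.0086 ≈ 0.47648.

0.4765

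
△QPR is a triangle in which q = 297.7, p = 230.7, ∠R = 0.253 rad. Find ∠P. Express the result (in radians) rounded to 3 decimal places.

By the law of cosines, r² = q² + p² − 2·q·p·cos R = 8861.7, so r ≈ 94.137.
Law of cosines again: cos P = (r² + q² − p²)/(2·r·q) ≈ 0.78975, so ∠P ≈ 0.660 rad.

∠P ≈ 0.660 rad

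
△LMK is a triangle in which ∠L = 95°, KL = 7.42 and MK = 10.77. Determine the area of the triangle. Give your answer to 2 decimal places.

Law of sines: sin M = KL·sin L/MK ≈ 0.68633.
Since MK ≥ KL, only the acute value applies: ∠M ≈ 43.34°.
Then ∠K = 180° − ∠L − ∠M ≈ 41.66°.
Law of sines gives LM = MK·sin K/sin L ≈ 7.1862.
Area = ½·MK·KL·sin K ≈ 26.559.

area ≈ 26.56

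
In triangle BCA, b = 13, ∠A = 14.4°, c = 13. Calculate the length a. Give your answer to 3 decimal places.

3.259

By the law of cosines, a² = b² + c² − 2·b·c·cos A = 10.619, so a ≈ 3.2587.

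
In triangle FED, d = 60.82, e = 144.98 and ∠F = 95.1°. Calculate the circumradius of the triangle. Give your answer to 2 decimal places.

81.39

By the law of cosines, f² = e² + d² − 2·e·d·cos F = 26286, so f ≈ 162.13.
Area = ½·e·d·sin F ≈ 4391.4.
Circumradius = f/(2 sin F) ≈ 81.387.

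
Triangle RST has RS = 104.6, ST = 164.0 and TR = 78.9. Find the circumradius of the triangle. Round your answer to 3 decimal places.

By the law of cosines, cos R = (TR² + RS² − ST²) / (2·TR·RS) ≈ -0.58946, so ∠R ≈ 126.12°.
Circumradius = ST/(2 sin R) ≈ 101.51.

101.511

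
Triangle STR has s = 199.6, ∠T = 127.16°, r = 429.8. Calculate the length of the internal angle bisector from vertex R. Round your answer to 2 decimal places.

By the law of cosines, t² = r² + s² − 2·r·s·cos T = 3.2821e+05, so t ≈ 572.89.
Law of cosines again: cos R = (s² + t² − r²)/(2·s·t) ≈ 0.80158, so ∠R ≈ 36.72°.
The bisector from R has length 2·s·t·cos(∠R/2)/(s+t) ≈ 280.98.

280.98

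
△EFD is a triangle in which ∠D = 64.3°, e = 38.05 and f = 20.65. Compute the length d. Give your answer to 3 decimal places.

By the law of cosines, d² = e² + f² − 2·e·f·cos D = 1192.7, so d ≈ 34.536.

34.536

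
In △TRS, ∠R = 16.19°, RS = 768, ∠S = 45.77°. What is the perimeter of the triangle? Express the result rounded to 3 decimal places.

The third angle is ∠T = 180° − ∠R − ∠S = 118.04°.
Law of sines: ST = RS·sin R/sin T ≈ 242.61.
Law of sines: TR = RS·sin S/sin T ≈ 623.49.
Semiperimeter s = (768+242.61+623.49)/2 = 817.05.
Perimeter = 768 + 242.61 + 623.49 = 1634.1.

perimeter ≈ 1634.107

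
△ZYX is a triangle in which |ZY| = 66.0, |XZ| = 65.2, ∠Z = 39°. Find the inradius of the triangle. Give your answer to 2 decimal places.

By the law of cosines, |YX|² = |XZ|² + |ZY|² − 2·|XZ|·|ZY|·cos Z = 1918.6, so |YX| ≈ 43.802.
Area = ½·|XZ|·|ZY|·sin Z ≈ 1354.
Semiperimeter s = (43.802+65.2+66)/2 = 87.501.
Inradius = area/s = 1354/87.501 ≈ 15.475.

r ≈ 15.47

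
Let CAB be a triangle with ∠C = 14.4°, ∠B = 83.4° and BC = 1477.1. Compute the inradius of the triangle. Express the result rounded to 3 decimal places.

r ≈ 163.429

The third angle is ∠A = 180° − ∠B − ∠C = 82.20°.
Law of sines: AB = BC·sin C/sin A ≈ 370.77.
Law of sines: CA = BC·sin B/sin A ≈ 1481.
Area = ½·BC·AB·sin B ≈ 2.7202e+05.
Semiperimeter s = (370.77+1477.1+1481)/2 = 1664.4.
Inradius = area/s = 2.7202e+05/1664.4 ≈ 163.43.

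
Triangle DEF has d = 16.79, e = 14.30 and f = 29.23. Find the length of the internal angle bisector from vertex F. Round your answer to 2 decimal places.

By the law of cosines, cos F = (d² + e² − f²) / (2·d·e) ≈ -0.76635, so ∠F ≈ 140.03°.
The bisector from F has length 2·d·e·cos(∠F/2)/(d+e) ≈ 5.2791.

t_F ≈ 5.28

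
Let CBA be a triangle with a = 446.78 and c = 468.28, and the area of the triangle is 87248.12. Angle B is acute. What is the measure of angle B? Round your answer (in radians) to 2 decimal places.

0.99

From area = ½·a·c·sin B, we get sin B = 2·area/(a·c) ≈ 0.83404.
Taking the acute solution, ∠B ≈ 0.986 rad.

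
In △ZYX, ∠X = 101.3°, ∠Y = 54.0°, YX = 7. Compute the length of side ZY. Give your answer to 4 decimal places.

The third angle is ∠Z = 180° − ∠Y − ∠X = 24.70°.
Law of sines: ZY = YX·sin X/sin Z ≈ 16.427.

16.4270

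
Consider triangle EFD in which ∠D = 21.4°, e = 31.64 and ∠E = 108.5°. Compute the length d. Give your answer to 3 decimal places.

12.174

The third angle is ∠F = 180° − ∠D − ∠E = 50.10°.
Law of sines: d = e·sin D/sin E ≈ 12.174.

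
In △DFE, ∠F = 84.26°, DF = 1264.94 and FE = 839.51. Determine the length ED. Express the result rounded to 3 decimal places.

By the law of cosines, ED² = DF² + FE² − 2·DF·FE·cos F = 2.0924e+06, so ED ≈ 1446.5.

1446.525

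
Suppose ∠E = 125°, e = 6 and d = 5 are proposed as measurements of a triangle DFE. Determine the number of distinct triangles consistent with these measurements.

1

d·sin E = 5·sin(125°) ≈ 4.096.
Since ∠E is not acute, a triangle exists only if e > d; here e > d, so there is exactly one triangle.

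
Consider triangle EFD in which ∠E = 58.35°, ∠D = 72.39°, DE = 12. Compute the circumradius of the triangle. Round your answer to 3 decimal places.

The third angle is ∠F = 180° − ∠D − ∠E = 49.26°.
Law of sines: FD = DE·sin E/sin F ≈ 13.482.
Law of sines: EF = DE·sin D/sin F ≈ 15.096.
Circumradius = DE/(2 sin F) ≈ 7.9189.

R ≈ 7.919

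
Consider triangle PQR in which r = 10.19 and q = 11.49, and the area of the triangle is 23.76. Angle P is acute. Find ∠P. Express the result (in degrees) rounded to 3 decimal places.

∠P ≈ 23.945°

From area = ½·q·r·sin P, we get sin P = 2·area/(q·r) ≈ 0.40587.
Taking the acute solution, ∠P ≈ 23.95°.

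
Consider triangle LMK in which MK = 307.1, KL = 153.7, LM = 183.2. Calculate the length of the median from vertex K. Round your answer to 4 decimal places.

224.8922

Median from K: ½√(2·MK² + 2·KL² − LM²) ≈ 224.89.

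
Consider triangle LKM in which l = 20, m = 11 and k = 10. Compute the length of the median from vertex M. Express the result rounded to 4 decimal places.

m_M ≈ 14.8240

Median from M: ½√(2·l² + 2·k² − m²) ≈ 14.824.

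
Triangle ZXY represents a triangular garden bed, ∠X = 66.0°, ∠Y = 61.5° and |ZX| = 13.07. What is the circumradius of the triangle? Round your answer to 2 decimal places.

R ≈ 7.44

The third angle is ∠Z = 180° − ∠X − ∠Y = 52.50°.
Law of sines: |XY| = |ZX|·sin Z/sin Y ≈ 11.799.
Law of sines: |YZ| = |ZX|·sin X/sin Y ≈ 13.586.
Circumradius = |ZX|/(2 sin Y) ≈ 7.4361.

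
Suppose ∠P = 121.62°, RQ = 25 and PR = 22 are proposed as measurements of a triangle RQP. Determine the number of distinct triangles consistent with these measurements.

PR·sin P = 22·sin(121.62°) ≈ 18.73.
Since ∠P is not acute, a triangle exists only if RQ > PR; here RQ > PR, so there is exactly one triangle.

1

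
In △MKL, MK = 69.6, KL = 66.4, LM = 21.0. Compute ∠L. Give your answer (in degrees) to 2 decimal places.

By the law of cosines, cos L = (KL² + LM² − MK²) / (2·KL·LM) ≈ 0.00208, so ∠L ≈ 89.88°.

∠L ≈ 89.88°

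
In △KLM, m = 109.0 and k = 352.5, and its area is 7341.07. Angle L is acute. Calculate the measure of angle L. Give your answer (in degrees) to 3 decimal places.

∠L ≈ 22.465°

From area = ½·m·k·sin L, we get sin L = 2·area/(m·k) ≈ 0.38212.
Taking the acute solution, ∠L ≈ 22.47°.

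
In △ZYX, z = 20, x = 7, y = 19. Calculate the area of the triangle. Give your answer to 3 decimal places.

Semiperimeter s = (20 + 19 + 7)/2 = 23.
Heron's formula: area = √(23·3·4·16) ≈ 66.453.

area ≈ 66.453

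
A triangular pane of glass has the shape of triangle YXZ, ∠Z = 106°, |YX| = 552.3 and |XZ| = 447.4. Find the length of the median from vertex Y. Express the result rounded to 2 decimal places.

356.91

Law of sines: sin Y = |XZ|·sin Z/|YX| ≈ 0.77869.
Since |YX| ≥ |XZ|, only the acute value applies: ∠Y ≈ 51.14°.
Then ∠X = 180° − ∠Z − ∠Y ≈ 22.86°.
Law of sines gives |ZY| = |YX|·sin X/sin Z ≈ 223.2.
Median from Y: ½√(2·|ZY|² + 2·|YX|² − |XZ|²) ≈ 356.91.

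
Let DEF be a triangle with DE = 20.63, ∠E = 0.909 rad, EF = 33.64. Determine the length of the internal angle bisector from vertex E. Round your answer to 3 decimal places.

t_E ≈ 22.979

By the law of cosines, FD² = DE² + EF² − 2·DE·EF·cos E = 704.28, so FD ≈ 26.538.
The bisector from E has length 2·DE·EF·cos(∠E/2)/(DE+EF) ≈ 22.979.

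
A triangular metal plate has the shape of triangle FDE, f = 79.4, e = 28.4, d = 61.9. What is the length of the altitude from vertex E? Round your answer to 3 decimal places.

Semiperimeter s = (79.4 + 61.9 + 28.4)/2 = 84.85.
Heron's formula: area = √(84.85·5.45·22.95·56.45) ≈ 774.01.
The altitude from E has length 2·area/e ≈ 54.508.

h_E ≈ 54.508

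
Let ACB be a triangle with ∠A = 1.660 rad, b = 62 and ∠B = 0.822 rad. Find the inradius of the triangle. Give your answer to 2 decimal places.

The third angle is ∠C = π − ∠B − ∠A = 0.660 rad.
Law of sines: a = b·sin A/sin B ≈ 84.304.
Law of sines: c = b·sin C/sin B ≈ 51.867.
Area = ½·b·a·sin C ≈ 1601.5.
Semiperimeter s = (84.304+51.867+62)/2 = 99.086.
Inradius = area/s = 1601.5/99.086 ≈ 16.163.

16.16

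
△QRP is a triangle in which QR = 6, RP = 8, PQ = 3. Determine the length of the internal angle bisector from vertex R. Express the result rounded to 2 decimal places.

t_R ≈ 6.77

By the law of cosines, cos R = (QR² + RP² − PQ²) / (2·QR·RP) ≈ 0.94792, so ∠R ≈ 18.57°.
The bisector from R has length 2·QR·RP·cos(∠R/2)/(QR+RP) ≈ 6.7673.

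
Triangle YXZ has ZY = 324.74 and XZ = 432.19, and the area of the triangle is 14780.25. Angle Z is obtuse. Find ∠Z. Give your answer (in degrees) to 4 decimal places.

167.8413

From area = ½·XZ·ZY·sin Z, we get sin Z = 2·area/(XZ·ZY) ≈ 0.21062.
Taking the obtuse solution, ∠Z ≈ 167.84°.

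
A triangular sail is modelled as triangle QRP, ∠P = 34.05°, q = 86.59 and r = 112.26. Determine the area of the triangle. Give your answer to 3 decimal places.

Area = ½·q·r·sin P ≈ 2721.4.

2721.359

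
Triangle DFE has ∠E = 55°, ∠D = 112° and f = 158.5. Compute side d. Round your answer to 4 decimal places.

The third angle is ∠F = 180° − ∠E − ∠D = 13.00°.
Law of sines: d = f·sin D/sin F ≈ 653.29.

653.2916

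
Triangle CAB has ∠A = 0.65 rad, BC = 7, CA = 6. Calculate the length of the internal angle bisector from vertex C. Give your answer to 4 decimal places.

3.6361

Law of sines: sin B = CA·sin A/BC ≈ 0.51873.
Since BC ≥ CA, only the acute value applies: ∠B ≈ 0.545 rad.
Then ∠C = π − ∠A − ∠B ≈ 1.946 rad.
Law of sines gives AB = BC·sin C/sin A ≈ 10.761.
The bisector from C has length 2·BC·CA·cos(∠C/2)/(BC+CA) ≈ 3.6361.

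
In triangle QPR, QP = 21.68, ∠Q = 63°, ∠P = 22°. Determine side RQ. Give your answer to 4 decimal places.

The third angle is ∠R = 180° − ∠Q − ∠P = 95.00°.
Law of sines: RQ = QP·sin P/sin R ≈ 8.1525.

8.1525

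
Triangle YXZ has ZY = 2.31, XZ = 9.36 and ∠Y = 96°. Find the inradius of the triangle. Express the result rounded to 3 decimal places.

Law of sines: sin X = ZY·sin Y/XZ ≈ 0.24544.
Since XZ ≥ ZY, only the acute value applies: ∠X ≈ 14.21°.
Then ∠Z = 180° − ∠Y − ∠X ≈ 69.79°.
Law of sines gives YX = XZ·sin Z/sin Y ≈ 8.8322.
Area = ½·XZ·ZY·sin Z ≈ 10.145.
Semiperimeter s = (9.36+2.31+8.8322)/2 = 10.251.
Inradius = area/s = 10.145/10.251 ≈ 0.98968.

r ≈ 0.990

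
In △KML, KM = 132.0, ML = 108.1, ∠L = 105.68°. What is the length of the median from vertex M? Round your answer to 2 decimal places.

117.81

Law of sines: sin K = ML·sin L/KM ≈ 0.78846.
Since KM ≥ ML, only the acute value applies: ∠K ≈ 52.04°.
Then ∠M = 180° − ∠L − ∠K ≈ 22.28°.
Law of sines gives LK = KM·sin M/sin L ≈ 51.975.
Median from M: ½√(2·KM² + 2·ML² − LK²) ≈ 117.81.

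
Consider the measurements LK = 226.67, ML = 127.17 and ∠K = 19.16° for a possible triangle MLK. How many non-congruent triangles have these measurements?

LK·sin K = 226.67·sin(19.16°) ≈ 74.39.
Since LK sin K < ML < LK (74.39 < 127.17 < 226.67), two triangles exist.

2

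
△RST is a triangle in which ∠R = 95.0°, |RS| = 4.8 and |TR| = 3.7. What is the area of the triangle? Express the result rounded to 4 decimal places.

8.8462

Area = ½·|TR|·|RS|·sin R ≈ 8.8462.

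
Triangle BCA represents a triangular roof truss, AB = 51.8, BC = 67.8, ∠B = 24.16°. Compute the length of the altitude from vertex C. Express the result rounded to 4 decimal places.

By the law of cosines, CA² = AB² + BC² − 2·AB·BC·cos B = 871.27, so CA ≈ 29.517.
Area = ½·AB·BC·sin B ≈ 718.71.
The altitude from C has length 2·area/AB ≈ 27.75.

h_C ≈ 27.7496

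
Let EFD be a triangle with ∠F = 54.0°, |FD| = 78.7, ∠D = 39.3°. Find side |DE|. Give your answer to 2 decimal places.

The third angle is ∠E = 180° − ∠F − ∠D = 86.70°.
Law of sines: |DE| = |FD|·sin F/sin E ≈ 63.775.

63.78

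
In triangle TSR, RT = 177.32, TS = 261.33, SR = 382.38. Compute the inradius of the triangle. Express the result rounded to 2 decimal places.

Semiperimeter s = (382.38 + 177.32 + 261.33)/2 = 410.51.
Heron's formula: area = √(410.51·28.135·233.19·149.19) ≈ 20045.
Inradius = area/s = 20045/410.51 ≈ 48.829.

r ≈ 48.83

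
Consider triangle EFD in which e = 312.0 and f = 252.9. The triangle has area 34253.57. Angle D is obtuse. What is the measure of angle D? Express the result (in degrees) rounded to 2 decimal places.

∠D ≈ 119.75°

From area = ½·e·f·sin D, we get sin D = 2·area/(e·f) ≈ 0.86823.
Taking the obtuse solution, ∠D ≈ 119.75°.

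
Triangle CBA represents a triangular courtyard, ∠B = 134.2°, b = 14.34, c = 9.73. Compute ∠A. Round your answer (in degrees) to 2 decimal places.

∠A ≈ 16.69°

Law of sines: sin C = c·sin B/b ≈ 0.48644.
Since b ≥ c, only the acute value applies: ∠C ≈ 29.11°.
Then ∠A = 180° − ∠B − ∠C ≈ 16.69°.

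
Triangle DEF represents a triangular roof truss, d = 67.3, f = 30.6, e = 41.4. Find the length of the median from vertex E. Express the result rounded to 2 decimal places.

m_E ≈ 48.00

Median from E: ½√(2·f² + 2·d² − e²) ≈ 48.003.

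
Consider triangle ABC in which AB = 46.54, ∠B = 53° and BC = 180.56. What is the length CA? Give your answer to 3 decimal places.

157.014

By the law of cosines, CA² = AB² + BC² − 2·AB·BC·cos B = 24653, so CA ≈ 157.01.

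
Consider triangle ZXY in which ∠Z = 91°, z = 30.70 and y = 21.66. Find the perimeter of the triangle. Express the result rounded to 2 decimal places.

73.74

Law of sines: sin Y = y·sin Z/z ≈ 0.70543.
Since z ≥ y, only the acute value applies: ∠Y ≈ 44.86°.
Then ∠X = 180° − ∠Z − ∠Y ≈ 44.14°.
Law of sines gives x = z·sin X/sin Z ≈ 21.382.
Semiperimeter s = (30.7+21.382+21.66)/2 = 36.871.
Perimeter = 30.7 + 21.382 + 21.66 = 73.742.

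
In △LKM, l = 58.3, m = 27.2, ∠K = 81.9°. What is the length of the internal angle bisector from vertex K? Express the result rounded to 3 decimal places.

By the law of cosines, k² = m² + l² − 2·m·l·cos K = 3691.9, so k ≈ 60.761.
The bisector from K has length 2·m·l·cos(∠K/2)/(m+l) ≈ 28.016.

t_K ≈ 28.016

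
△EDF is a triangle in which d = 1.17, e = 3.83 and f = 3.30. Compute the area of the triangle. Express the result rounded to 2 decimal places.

area ≈ 1.83

Semiperimeter s = (3.83 + 1.17 + 3.3)/2 = 4.15.
Heron's formula: area = √(4.15·0.32·2.98·0.85) ≈ 1.8341.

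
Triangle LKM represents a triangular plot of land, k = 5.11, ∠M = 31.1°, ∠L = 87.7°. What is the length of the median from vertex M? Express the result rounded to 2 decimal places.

m_M ≈ 5.27

The third angle is ∠K = 180° − ∠M − ∠L = 61.20°.
Law of sines: l = k·sin L/sin K ≈ 5.8266.
Law of sines: m = k·sin M/sin K ≈ 3.0121.
Median from M: ½√(2·l² + 2·k² − m²) ≈ 5.269.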